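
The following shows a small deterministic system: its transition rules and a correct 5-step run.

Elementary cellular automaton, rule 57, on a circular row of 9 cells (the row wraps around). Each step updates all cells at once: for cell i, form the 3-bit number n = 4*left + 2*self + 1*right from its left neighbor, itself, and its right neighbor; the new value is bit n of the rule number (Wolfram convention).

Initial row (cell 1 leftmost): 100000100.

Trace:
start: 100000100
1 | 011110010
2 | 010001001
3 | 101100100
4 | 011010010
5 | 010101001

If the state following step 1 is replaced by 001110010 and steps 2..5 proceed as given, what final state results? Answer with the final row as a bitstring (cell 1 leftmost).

010101001

state after step 1 := 001110010
2 | 101001001
3 | 010100101
4 | 101010010
5 | 010101001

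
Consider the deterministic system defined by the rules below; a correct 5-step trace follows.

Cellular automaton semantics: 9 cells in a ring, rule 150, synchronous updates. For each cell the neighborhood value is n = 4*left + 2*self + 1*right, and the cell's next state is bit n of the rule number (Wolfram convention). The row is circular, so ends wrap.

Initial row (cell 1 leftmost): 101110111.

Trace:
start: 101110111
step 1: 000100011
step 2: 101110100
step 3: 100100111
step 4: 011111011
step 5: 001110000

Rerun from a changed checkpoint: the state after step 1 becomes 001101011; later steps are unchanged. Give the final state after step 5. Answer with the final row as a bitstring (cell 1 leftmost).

state after step 1 := 001101011
step 2: 110001000
step 3: 001011101
step 4: 111001001
step 5: 110111110

110111110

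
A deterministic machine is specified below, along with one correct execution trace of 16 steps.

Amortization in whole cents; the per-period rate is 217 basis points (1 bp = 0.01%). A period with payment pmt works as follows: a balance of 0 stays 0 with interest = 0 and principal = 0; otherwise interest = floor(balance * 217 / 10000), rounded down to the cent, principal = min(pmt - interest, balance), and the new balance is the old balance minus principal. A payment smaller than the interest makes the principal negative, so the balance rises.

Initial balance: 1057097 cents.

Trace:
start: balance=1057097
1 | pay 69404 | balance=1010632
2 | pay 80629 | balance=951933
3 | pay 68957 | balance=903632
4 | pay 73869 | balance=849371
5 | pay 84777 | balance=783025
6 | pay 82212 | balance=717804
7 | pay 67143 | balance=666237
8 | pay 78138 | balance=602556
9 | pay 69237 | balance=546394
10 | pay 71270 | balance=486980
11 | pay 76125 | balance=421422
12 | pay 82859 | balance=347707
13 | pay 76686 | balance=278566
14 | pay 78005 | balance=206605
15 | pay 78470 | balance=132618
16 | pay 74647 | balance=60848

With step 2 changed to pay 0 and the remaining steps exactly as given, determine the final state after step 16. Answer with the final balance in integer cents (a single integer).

169746

(re-executing from step 2 with the substitution; state before step 2: balance=1010632)
2 | pay 0 | balance=1032562
3 | pay 68957 | balance=986011
4 | pay 73869 | balance=933538
5 | pay 84777 | balance=869018
6 | pay 82212 | balance=805663
7 | pay 67143 | balance=756002
8 | pay 78138 | balance=694269
9 | pay 69237 | balance=640097
10 | pay 71270 | balance=582717
11 | pay 76125 | balance=519236
12 | pay 82859 | balance=447644
13 | pay 76686 | balance=380671
14 | pay 78005 | balance=310926
15 | pay 78470 | balance=239203
16 | pay 74647 | balance=169746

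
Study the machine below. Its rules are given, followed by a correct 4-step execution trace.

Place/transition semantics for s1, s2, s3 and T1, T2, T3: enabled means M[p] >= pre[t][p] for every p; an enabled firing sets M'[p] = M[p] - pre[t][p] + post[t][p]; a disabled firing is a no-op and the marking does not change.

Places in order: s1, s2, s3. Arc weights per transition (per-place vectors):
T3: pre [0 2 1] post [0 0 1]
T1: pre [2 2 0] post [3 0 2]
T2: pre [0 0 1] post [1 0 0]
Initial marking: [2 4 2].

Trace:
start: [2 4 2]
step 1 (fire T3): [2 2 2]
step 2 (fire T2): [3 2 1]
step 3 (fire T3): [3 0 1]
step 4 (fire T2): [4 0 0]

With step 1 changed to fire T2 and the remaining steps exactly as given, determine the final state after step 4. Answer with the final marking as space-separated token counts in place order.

4 4 0

(re-executing from step 1 with the substitution; state before step 1: [2 4 2])
step 1 (fire T2): [3 4 1]
step 2 (fire T2): [4 4 0]
step 3 (fire T3): [4 4 0]
step 4 (fire T2): [4 4 0]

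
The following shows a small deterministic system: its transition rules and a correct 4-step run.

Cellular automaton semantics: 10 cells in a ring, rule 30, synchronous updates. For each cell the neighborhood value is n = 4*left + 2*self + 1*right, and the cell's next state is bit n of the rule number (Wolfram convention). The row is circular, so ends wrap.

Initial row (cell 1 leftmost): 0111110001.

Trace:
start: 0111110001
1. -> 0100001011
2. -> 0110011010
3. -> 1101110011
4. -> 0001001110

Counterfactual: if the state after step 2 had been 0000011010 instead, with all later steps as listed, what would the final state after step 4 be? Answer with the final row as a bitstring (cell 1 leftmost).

state after step 2 := 0000011010
3. -> 0000110011
4. -> 1001101110

1001101110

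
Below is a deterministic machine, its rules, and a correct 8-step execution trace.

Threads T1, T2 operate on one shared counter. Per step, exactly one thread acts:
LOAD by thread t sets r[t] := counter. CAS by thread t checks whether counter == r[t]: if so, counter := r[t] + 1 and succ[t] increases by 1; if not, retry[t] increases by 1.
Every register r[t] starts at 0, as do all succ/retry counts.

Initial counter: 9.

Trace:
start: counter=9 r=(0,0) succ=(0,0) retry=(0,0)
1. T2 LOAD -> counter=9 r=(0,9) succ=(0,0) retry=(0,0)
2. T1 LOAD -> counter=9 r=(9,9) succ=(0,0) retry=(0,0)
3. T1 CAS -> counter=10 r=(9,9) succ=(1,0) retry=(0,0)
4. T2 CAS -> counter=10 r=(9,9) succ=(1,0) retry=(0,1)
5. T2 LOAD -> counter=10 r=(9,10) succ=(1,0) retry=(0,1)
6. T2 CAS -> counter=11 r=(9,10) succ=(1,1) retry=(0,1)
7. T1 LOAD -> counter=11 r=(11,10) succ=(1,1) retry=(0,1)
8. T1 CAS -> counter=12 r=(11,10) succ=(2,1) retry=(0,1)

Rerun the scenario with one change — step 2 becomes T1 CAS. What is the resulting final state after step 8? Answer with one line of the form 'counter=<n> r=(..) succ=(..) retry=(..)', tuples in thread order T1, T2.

(re-executing from step 2 with the substitution; state before step 2: counter=9 r=(0,9) succ=(0,0) retry=(0,0))
2. T1 CAS -> counter=9 r=(0,9) succ=(0,0) retry=(1,0)
3. T1 CAS -> counter=9 r=(0,9) succ=(0,0) retry=(2,0)
4. T2 CAS -> counter=10 r=(0,9) succ=(0,1) retry=(2,0)
5. T2 LOAD -> counter=10 r=(0,10) succ=(0,1) retry=(2,0)
6. T2 CAS -> counter=11 r=(0,10) succ=(0,2) retry=(2,0)
7. T1 LOAD -> counter=11 r=(11,10) succ=(0,2) retry=(2,0)
8. T1 CAS -> counter=12 r=(11,10) succ=(1,2) retry=(2,0)

counter=12 r=(11,10) succ=(1,2) retry=(2,0)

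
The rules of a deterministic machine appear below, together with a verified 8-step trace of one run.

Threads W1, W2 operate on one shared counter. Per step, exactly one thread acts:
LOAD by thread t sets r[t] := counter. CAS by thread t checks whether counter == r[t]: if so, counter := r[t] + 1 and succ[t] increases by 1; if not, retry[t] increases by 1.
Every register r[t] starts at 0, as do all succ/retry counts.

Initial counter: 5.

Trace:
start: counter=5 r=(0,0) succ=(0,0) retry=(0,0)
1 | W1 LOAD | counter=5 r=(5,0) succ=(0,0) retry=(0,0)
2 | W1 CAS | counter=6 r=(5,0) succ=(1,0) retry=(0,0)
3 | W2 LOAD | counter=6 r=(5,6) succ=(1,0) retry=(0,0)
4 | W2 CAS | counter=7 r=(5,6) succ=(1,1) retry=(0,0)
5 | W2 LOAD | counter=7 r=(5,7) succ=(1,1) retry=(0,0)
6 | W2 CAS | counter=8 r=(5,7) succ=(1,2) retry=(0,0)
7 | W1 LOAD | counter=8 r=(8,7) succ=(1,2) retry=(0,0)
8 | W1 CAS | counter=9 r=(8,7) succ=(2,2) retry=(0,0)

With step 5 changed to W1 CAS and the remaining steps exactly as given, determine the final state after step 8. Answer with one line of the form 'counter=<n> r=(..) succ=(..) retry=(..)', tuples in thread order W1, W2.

counter=8 r=(7,6) succ=(2,1) retry=(1,1)

(re-executing from step 5 with the substitution; state before step 5: counter=7 r=(5,6) succ=(1,1) retry=(0,0))
5 | W1 CAS | counter=7 r=(5,6) succ=(1,1) retry=(1,0)
6 | W2 CAS | counter=7 r=(5,6) succ=(1,1) retry=(1,1)
7 | W1 LOAD | counter=7 r=(7,6) succ=(1,1) retry=(1,1)
8 | W1 CAS | counter=8 r=(7,6) succ=(2,1) retry=(1,1)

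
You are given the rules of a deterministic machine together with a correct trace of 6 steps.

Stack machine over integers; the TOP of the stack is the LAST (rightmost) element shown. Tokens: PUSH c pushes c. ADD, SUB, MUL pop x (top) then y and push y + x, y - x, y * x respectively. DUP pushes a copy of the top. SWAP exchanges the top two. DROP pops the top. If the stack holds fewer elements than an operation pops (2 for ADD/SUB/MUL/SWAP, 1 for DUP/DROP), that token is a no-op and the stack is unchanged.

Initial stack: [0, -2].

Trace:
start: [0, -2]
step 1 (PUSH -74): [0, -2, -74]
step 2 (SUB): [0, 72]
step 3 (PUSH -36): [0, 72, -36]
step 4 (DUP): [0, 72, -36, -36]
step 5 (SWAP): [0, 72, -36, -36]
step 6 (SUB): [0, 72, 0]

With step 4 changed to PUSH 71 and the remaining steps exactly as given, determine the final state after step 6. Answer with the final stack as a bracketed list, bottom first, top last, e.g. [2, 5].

(re-executing from step 4 with the substitution; state before step 4: [0, 72, -36])
step 4 (PUSH 71): [0, 72, -36, 71]
step 5 (SWAP): [0, 72, 71, -36]
step 6 (SUB): [0, 72, 107]

[0, 72, 107]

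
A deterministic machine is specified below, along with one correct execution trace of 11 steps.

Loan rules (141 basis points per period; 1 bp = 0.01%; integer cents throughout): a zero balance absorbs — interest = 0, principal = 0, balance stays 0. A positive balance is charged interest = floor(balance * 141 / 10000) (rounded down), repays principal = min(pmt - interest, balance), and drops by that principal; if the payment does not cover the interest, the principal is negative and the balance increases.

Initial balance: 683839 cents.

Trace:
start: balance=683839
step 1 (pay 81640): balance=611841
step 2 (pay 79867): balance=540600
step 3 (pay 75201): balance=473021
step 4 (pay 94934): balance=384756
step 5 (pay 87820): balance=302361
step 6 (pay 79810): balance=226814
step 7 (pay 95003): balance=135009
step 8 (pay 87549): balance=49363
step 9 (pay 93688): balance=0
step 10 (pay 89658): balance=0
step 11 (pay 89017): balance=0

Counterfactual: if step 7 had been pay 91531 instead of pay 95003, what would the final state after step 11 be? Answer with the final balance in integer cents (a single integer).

0

(re-executing from step 7 with the substitution; state before step 7: balance=226814)
step 7 (pay 91531): balance=138481
step 8 (pay 87549): balance=52884
step 9 (pay 93688): balance=0
step 10 (pay 89658): balance=0
step 11 (pay 89017): balance=0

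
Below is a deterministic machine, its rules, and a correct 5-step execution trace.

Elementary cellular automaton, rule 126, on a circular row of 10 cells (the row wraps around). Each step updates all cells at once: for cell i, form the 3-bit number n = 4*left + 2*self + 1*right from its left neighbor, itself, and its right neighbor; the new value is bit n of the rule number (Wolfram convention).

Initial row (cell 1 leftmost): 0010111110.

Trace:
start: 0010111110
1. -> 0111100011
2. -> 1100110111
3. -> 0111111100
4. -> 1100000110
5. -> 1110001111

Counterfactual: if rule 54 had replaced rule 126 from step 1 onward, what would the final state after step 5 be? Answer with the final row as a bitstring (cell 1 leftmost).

0001010001

(re-executing steps 1..5 under rule 54; state before step 1: 0010111110)
1. -> 0111000001
2. -> 1000100011
3. -> 0101110100
4. -> 1110001110
5. -> 0001010001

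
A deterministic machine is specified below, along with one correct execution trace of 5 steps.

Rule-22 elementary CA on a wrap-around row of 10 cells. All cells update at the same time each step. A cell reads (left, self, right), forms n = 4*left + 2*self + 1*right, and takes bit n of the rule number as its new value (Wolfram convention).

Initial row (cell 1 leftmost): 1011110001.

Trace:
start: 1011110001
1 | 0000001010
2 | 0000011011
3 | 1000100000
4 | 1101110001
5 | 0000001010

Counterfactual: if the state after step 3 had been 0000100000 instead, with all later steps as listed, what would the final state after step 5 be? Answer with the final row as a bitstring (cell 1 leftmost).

state after step 3 := 0000100000
4 | 0001110000
5 | 0010001000

0010001000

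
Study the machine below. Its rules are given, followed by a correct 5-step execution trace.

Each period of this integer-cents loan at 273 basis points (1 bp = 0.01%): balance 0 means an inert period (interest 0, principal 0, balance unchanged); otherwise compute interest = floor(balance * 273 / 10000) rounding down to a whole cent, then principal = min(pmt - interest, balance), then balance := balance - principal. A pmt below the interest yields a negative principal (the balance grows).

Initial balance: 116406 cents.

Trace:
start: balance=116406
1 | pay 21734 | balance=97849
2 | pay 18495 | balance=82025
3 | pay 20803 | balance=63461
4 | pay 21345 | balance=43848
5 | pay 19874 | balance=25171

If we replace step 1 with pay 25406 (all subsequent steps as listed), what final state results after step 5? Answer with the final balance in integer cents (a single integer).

(re-executing from step 1 with the substitution; state before step 1: balance=116406)
1 | pay 25406 | balance=94177
2 | pay 18495 | balance=78253
3 | pay 20803 | balance=59586
4 | pay 21345 | balance=39867
5 | pay 19874 | balance=21081

21081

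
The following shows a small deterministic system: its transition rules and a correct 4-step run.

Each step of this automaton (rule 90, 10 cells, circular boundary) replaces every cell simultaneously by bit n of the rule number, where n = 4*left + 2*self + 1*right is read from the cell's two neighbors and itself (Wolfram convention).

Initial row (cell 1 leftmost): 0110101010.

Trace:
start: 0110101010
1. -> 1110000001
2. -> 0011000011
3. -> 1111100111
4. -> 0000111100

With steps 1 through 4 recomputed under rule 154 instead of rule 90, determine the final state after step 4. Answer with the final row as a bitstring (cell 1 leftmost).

1010101110

(re-executing steps 1..4 under rule 154; state before step 1: 0110101010)
1. -> 1100000001
2. -> 1010000011
3. -> 0001000111
4. -> 1010101110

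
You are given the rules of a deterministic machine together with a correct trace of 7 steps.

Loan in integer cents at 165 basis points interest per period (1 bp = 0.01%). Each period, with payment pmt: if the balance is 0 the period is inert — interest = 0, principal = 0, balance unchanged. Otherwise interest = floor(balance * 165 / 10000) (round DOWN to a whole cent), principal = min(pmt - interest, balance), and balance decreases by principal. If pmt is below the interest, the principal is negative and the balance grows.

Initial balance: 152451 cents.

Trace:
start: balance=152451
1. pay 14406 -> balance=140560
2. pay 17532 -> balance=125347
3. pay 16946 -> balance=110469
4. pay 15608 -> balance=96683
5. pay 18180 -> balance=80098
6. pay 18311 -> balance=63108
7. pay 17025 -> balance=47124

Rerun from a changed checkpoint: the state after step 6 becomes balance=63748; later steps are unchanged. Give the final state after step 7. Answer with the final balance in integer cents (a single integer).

47774

state after step 6 := balance=63748
7. pay 17025 -> balance=47774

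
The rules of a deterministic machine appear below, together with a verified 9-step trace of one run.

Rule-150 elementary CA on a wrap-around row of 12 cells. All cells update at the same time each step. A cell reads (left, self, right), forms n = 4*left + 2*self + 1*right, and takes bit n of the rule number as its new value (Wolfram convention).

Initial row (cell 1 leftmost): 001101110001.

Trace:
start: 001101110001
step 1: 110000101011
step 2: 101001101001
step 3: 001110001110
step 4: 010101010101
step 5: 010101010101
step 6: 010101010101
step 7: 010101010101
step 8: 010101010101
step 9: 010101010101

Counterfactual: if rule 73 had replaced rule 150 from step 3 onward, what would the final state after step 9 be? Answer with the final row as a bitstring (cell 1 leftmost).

101101101101

(re-executing steps 3..9 under rule 73; state before step 3: 101001101001)
step 3: 100001100001
step 4: 101101101101
step 5: 101101101101
step 6: 101101101101
step 7: 101101101101
step 8: 101101101101
step 9: 101101101101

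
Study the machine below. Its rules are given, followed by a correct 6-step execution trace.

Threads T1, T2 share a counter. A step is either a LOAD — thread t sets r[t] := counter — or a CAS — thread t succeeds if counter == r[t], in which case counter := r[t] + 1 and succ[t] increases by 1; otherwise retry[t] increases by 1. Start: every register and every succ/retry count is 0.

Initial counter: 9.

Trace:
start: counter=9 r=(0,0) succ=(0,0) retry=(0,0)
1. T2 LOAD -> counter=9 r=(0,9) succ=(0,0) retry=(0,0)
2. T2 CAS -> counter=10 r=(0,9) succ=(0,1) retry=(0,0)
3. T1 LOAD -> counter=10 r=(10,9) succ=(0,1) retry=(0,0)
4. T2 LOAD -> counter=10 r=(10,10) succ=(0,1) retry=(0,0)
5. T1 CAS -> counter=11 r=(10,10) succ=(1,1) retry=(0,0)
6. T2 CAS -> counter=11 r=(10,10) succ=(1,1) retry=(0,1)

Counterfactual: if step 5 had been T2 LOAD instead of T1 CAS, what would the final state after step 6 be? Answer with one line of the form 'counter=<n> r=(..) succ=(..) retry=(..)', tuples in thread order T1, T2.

counter=11 r=(10,10) succ=(0,2) retry=(0,0)

(re-executing from step 5 with the substitution; state before step 5: counter=10 r=(10,10) succ=(0,1) retry=(0,0))
5. T2 LOAD -> counter=10 r=(10,10) succ=(0,1) retry=(0,0)
6. T2 CAS -> counter=11 r=(10,10) succ=(0,2) retry=(0,0)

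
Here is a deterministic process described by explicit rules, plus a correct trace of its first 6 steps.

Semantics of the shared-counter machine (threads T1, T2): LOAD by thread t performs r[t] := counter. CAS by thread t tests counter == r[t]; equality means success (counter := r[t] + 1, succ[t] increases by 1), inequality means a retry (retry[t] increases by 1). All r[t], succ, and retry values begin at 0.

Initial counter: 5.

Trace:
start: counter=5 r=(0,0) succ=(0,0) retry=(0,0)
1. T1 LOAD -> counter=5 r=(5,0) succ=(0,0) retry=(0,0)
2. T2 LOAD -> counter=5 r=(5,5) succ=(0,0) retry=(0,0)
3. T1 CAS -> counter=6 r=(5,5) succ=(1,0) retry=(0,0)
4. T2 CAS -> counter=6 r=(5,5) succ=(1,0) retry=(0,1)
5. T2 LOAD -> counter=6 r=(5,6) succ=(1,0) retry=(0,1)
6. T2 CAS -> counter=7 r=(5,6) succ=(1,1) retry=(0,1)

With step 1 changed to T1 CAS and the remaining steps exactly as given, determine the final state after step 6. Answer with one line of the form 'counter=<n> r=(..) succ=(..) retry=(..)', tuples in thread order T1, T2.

counter=7 r=(0,6) succ=(0,2) retry=(2,0)

(re-executing from step 1 with the substitution; state before step 1: counter=5 r=(0,0) succ=(0,0) retry=(0,0))
1. T1 CAS -> counter=5 r=(0,0) succ=(0,0) retry=(1,0)
2. T2 LOAD -> counter=5 r=(0,5) succ=(0,0) retry=(1,0)
3. T1 CAS -> counter=5 r=(0,5) succ=(0,0) retry=(2,0)
4. T2 CAS -> counter=6 r=(0,5) succ=(0,1) retry=(2,0)
5. T2 LOAD -> counter=6 r=(0,6) succ=(0,1) retry=(2,0)
6. T2 CAS -> counter=7 r=(0,6) succ=(0,2) retry=(2,0)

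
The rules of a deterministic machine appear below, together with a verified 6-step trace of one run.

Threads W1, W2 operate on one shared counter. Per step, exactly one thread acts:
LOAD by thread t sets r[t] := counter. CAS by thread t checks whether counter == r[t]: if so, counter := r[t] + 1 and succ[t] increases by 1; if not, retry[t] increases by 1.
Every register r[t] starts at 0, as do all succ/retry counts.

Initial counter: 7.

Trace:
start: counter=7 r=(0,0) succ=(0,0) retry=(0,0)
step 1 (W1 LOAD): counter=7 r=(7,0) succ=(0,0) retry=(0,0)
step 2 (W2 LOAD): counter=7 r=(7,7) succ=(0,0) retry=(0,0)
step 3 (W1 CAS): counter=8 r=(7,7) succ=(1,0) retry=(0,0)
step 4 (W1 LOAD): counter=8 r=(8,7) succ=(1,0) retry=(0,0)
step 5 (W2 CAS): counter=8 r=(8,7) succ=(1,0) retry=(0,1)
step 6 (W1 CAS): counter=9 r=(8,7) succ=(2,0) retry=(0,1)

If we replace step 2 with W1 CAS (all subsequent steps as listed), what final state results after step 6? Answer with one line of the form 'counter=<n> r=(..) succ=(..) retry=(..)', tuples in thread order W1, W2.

counter=9 r=(8,0) succ=(2,0) retry=(1,1)

(re-executing from step 2 with the substitution; state before step 2: counter=7 r=(7,0) succ=(0,0) retry=(0,0))
step 2 (W1 CAS): counter=8 r=(7,0) succ=(1,0) retry=(0,0)
step 3 (W1 CAS): counter=8 r=(7,0) succ=(1,0) retry=(1,0)
step 4 (W1 LOAD): counter=8 r=(8,0) succ=(1,0) retry=(1,0)
step 5 (W2 CAS): counter=8 r=(8,0) succ=(1,0) retry=(1,1)
step 6 (W1 CAS): counter=9 r=(8,0) succ=(2,0) retry=(1,1)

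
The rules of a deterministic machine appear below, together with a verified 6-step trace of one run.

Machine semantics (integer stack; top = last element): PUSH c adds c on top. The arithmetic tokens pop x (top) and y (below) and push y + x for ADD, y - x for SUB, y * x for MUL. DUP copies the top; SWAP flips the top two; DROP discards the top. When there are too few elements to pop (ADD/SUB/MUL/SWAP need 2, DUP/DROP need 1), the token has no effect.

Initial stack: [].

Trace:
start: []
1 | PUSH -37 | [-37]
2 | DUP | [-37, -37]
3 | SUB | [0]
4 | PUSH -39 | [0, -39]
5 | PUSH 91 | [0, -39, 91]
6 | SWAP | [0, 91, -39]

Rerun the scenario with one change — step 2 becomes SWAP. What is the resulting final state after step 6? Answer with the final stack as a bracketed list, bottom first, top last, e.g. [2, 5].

(re-executing from step 2 with the substitution; state before step 2: [-37])
2 | SWAP | [-37]
3 | SUB | [-37]
4 | PUSH -39 | [-37, -39]
5 | PUSH 91 | [-37, -39, 91]
6 | SWAP | [-37, 91, -39]

[-37, 91, -39]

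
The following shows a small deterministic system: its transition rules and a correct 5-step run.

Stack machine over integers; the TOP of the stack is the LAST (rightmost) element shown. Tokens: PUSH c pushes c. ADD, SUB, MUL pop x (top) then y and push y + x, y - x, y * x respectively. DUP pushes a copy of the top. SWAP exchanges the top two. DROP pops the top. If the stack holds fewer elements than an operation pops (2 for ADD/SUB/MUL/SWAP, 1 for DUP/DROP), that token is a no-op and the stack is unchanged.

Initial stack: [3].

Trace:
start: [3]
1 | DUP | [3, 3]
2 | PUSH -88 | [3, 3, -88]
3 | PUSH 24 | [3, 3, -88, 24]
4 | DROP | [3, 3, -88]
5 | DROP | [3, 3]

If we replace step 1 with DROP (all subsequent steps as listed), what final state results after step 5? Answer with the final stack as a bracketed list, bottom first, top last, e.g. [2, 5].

(re-executing from step 1 with the substitution; state before step 1: [3])
1 | DROP | []
2 | PUSH -88 | [-88]
3 | PUSH 24 | [-88, 24]
4 | DROP | [-88]
5 | DROP | []

[]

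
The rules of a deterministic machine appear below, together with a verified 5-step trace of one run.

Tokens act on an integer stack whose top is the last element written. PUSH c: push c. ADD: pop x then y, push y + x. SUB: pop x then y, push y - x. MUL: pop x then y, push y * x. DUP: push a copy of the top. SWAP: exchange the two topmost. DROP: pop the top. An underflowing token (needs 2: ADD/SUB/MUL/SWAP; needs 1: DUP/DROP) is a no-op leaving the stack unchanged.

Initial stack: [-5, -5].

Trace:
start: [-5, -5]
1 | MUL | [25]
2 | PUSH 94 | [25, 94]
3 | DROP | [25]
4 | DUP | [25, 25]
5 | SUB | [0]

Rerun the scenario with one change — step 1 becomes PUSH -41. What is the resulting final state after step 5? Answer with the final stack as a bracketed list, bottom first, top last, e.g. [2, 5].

(re-executing from step 1 with the substitution; state before step 1: [-5, -5])
1 | PUSH -41 | [-5, -5, -41]
2 | PUSH 94 | [-5, -5, -41, 94]
3 | DROP | [-5, -5, -41]
4 | DUP | [-5, -5, -41, -41]
5 | SUB | [-5, -5, 0]

[-5, -5, 0]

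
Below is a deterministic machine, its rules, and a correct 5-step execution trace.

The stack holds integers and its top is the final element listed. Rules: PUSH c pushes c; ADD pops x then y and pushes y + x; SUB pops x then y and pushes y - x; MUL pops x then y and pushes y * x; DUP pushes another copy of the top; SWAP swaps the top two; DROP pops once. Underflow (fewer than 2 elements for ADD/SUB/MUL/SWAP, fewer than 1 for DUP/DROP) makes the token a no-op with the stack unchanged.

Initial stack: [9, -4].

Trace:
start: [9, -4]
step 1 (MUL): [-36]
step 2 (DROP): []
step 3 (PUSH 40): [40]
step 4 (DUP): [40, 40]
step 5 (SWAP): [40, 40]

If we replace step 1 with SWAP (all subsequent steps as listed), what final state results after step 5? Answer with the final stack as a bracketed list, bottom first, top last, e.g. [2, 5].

(re-executing from step 1 with the substitution; state before step 1: [9, -4])
step 1 (SWAP): [-4, 9]
step 2 (DROP): [-4]
step 3 (PUSH 40): [-4, 40]
step 4 (DUP): [-4, 40, 40]
step 5 (SWAP): [-4, 40, 40]

[-4, 40, 40]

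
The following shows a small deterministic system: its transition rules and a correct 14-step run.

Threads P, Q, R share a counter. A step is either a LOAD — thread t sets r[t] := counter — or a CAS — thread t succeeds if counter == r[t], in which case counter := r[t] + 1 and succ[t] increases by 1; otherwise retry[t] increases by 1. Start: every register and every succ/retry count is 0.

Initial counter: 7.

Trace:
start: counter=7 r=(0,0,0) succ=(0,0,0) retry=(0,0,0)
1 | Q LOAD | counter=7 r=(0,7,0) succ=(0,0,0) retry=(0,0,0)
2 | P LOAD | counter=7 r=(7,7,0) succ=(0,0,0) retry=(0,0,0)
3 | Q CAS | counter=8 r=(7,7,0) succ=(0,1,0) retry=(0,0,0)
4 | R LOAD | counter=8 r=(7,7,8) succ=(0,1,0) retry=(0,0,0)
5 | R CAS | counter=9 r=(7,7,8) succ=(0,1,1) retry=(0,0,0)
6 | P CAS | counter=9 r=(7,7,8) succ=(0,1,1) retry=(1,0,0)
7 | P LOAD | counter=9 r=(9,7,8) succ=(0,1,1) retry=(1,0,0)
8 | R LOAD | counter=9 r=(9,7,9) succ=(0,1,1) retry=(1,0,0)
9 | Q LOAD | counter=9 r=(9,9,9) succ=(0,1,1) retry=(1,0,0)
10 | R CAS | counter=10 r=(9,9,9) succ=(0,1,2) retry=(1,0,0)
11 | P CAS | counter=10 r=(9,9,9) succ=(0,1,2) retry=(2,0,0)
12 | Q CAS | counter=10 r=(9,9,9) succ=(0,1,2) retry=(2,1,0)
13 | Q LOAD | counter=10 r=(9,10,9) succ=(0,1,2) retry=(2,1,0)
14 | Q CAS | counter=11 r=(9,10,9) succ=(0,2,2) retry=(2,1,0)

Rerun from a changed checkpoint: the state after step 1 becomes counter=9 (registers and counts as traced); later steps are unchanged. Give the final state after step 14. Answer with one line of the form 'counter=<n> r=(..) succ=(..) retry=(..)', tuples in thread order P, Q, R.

state after step 1 := counter=9 r=(0,7,0) succ=(0,0,0) retry=(0,0,0)
2 | P LOAD | counter=9 r=(9,7,0) succ=(0,0,0) retry=(0,0,0)
3 | Q CAS | counter=9 r=(9,7,0) succ=(0,0,0) retry=(0,1,0)
4 | R LOAD | counter=9 r=(9,7,9) succ=(0,0,0) retry=(0,1,0)
5 | R CAS | counter=10 r=(9,7,9) succ=(0,0,1) retry=(0,1,0)
6 | P CAS | counter=10 r=(9,7,9) succ=(0,0,1) retry=(1,1,0)
7 | P LOAD | counter=10 r=(10,7,9) succ=(0,0,1) retry=(1,1,0)
8 | R LOAD | counter=10 r=(10,7,10) succ=(0,0,1) retry=(1,1,0)
9 | Q LOAD | counter=10 r=(10,10,10) succ=(0,0,1) retry=(1,1,0)
10 | R CAS | counter=11 r=(10,10,10) succ=(0,0,2) retry=(1,1,0)
11 | P CAS | counter=11 r=(10,10,10) succ=(0,0,2) retry=(2,1,0)
12 | Q CAS | counter=11 r=(10,10,10) succ=(0,0,2) retry=(2,2,0)
13 | Q LOAD | counter=11 r=(10,11,10) succ=(0,0,2) retry=(2,2,0)
14 | Q CAS | counter=12 r=(10,11,10) succ=(0,1,2) retry=(2,2,0)

counter=12 r=(10,11,10) succ=(0,1,2) retry=(2,2,0)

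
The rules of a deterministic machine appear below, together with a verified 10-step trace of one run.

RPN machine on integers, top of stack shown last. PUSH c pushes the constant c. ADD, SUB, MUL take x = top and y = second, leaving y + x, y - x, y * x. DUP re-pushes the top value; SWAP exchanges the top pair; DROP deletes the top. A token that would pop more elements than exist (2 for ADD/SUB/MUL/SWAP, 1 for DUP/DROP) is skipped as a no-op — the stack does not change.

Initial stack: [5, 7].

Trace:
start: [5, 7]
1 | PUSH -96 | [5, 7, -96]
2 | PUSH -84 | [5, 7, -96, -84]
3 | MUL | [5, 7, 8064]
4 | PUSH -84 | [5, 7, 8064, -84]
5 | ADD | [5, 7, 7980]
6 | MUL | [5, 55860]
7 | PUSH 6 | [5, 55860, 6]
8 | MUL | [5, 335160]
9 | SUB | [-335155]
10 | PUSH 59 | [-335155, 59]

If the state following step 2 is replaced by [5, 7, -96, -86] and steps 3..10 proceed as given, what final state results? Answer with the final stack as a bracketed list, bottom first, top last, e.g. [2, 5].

[-343219, 59]

state after step 2 := [5, 7, -96, -86]
3 | MUL | [5, 7, 8256]
4 | PUSH -84 | [5, 7, 8256, -84]
5 | ADD | [5, 7, 8172]
6 | MUL | [5, 57204]
7 | PUSH 6 | [5, 57204, 6]
8 | MUL | [5, 343224]
9 | SUB | [-343219]
10 | PUSH 59 | [-343219, 59]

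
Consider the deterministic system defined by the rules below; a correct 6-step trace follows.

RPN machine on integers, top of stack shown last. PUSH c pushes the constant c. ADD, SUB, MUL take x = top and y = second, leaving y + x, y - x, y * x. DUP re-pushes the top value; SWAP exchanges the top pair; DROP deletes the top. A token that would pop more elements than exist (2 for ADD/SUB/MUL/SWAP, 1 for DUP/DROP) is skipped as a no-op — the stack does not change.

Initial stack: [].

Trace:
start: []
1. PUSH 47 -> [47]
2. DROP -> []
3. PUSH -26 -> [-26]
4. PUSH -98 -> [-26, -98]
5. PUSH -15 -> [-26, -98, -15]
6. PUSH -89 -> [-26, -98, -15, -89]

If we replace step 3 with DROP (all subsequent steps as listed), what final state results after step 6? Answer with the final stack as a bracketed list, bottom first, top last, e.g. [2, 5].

(re-executing from step 3 with the substitution; state before step 3: [])
3. DROP -> []
4. PUSH -98 -> [-98]
5. PUSH -15 -> [-98, -15]
6. PUSH -89 -> [-98, -15, -89]

[-98, -15, -89]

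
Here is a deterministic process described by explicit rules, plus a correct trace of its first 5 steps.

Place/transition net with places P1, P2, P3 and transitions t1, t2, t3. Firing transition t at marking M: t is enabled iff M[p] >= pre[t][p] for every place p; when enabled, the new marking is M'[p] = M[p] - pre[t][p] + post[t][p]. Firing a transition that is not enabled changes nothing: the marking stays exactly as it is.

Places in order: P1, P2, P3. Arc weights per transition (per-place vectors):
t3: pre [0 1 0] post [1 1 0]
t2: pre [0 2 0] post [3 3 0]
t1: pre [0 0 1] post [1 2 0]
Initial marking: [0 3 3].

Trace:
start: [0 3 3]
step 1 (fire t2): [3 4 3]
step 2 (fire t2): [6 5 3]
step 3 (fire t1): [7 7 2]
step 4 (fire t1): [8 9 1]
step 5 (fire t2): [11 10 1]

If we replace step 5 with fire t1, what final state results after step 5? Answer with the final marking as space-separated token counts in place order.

(re-executing from step 5 with the substitution; state before step 5: [8 9 1])
step 5 (fire t1): [9 11 0]

9 11 0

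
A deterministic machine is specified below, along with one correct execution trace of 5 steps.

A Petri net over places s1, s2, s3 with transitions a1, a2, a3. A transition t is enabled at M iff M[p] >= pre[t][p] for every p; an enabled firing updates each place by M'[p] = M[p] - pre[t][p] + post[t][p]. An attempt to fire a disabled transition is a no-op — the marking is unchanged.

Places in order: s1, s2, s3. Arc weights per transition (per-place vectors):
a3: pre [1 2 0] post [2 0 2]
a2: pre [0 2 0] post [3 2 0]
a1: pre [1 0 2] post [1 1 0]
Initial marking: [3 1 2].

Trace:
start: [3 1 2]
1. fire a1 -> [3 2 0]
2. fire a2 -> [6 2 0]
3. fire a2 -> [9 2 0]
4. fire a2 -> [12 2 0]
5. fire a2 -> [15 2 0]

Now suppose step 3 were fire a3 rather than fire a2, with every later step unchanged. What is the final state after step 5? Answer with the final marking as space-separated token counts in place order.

(re-executing from step 3 with the substitution; state before step 3: [6 2 0])
3. fire a3 -> [7 0 2]
4. fire a2 -> [7 0 2]
5. fire a2 -> [7 0 2]

7 0 2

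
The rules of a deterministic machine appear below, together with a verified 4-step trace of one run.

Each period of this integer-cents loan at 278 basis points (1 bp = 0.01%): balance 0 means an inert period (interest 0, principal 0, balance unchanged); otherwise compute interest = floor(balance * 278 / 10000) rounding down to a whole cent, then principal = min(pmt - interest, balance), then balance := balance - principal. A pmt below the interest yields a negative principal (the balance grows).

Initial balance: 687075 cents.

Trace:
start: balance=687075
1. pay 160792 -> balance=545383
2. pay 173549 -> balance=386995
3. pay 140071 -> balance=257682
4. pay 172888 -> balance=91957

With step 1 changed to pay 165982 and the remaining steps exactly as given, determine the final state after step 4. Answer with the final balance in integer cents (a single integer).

86323

(re-executing from step 1 with the substitution; state before step 1: balance=687075)
1. pay 165982 -> balance=540193
2. pay 173549 -> balance=381661
3. pay 140071 -> balance=252200
4. pay 172888 -> balance=86323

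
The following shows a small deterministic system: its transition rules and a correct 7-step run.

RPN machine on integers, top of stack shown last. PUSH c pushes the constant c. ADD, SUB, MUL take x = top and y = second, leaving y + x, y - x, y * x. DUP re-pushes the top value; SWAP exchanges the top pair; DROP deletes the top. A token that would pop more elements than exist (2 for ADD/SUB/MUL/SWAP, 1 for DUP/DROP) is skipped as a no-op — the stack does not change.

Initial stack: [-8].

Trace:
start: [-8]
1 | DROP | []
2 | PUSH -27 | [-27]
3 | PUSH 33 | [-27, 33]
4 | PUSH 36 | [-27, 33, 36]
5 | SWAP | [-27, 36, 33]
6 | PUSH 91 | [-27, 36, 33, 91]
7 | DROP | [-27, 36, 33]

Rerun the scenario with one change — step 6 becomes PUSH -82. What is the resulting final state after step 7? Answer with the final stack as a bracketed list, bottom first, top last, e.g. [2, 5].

[-27, 36, 33]

(re-executing from step 6 with the substitution; state before step 6: [-27, 36, 33])
6 | PUSH -82 | [-27, 36, 33, -82]
7 | DROP | [-27, 36, 33]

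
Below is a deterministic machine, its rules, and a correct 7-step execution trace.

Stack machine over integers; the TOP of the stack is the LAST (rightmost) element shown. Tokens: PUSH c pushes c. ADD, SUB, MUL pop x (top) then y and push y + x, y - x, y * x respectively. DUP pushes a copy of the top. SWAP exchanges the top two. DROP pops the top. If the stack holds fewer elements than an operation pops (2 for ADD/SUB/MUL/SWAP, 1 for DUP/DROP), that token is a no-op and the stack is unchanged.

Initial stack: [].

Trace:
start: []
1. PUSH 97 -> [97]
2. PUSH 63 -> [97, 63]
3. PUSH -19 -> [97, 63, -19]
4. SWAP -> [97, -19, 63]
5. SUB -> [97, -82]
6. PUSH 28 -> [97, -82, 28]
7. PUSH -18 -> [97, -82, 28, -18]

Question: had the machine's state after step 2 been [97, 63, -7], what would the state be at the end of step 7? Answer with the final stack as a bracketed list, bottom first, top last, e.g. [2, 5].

state after step 2 := [97, 63, -7]
3. PUSH -19 -> [97, 63, -7, -19]
4. SWAP -> [97, 63, -19, -7]
5. SUB -> [97, 63, -12]
6. PUSH 28 -> [97, 63, -12, 28]
7. PUSH -18 -> [97, 63, -12, 28, -18]

[97, 63, -12, 28, -18]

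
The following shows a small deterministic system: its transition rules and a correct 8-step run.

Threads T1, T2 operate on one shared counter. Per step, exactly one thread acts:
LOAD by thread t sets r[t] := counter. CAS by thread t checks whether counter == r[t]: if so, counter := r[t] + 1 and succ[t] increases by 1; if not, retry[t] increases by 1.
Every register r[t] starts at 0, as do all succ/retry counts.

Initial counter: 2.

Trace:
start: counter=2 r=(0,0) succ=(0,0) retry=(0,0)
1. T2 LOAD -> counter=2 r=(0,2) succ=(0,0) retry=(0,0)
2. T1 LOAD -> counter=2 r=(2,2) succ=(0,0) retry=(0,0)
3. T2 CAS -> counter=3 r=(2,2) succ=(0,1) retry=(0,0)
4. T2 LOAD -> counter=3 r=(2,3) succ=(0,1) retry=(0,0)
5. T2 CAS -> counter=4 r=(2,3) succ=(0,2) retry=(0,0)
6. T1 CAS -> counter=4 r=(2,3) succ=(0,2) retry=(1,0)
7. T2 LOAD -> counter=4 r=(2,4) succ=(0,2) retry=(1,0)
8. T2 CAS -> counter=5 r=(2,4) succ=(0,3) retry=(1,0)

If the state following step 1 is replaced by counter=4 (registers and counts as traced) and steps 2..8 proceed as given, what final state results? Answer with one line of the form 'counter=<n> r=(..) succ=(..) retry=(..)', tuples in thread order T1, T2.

state after step 1 := counter=4 r=(0,2) succ=(0,0) retry=(0,0)
2. T1 LOAD -> counter=4 r=(4,2) succ=(0,0) retry=(0,0)
3. T2 CAS -> counter=4 r=(4,2) succ=(0,0) retry=(0,1)
4. T2 LOAD -> counter=4 r=(4,4) succ=(0,0) retry=(0,1)
5. T2 CAS -> counter=5 r=(4,4) succ=(0,1) retry=(0,1)
6. T1 CAS -> counter=5 r=(4,4) succ=(0,1) retry=(1,1)
7. T2 LOAD -> counter=5 r=(4,5) succ=(0,1) retry=(1,1)
8. T2 CAS -> counter=6 r=(4,5) succ=(0,2) retry=(1,1)

counter=6 r=(4,5) succ=(0,2) retry=(1,1)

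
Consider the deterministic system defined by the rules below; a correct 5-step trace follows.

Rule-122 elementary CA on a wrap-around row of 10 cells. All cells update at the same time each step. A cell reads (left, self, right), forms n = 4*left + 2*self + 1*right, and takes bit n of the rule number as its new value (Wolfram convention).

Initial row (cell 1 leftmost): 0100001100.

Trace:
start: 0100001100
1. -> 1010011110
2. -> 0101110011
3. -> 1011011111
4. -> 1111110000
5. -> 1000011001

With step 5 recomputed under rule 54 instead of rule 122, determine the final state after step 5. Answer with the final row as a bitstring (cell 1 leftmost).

0000001001

(re-executing step 5 under rule 54; state before step 5: 1111110000)
5. -> 0000001001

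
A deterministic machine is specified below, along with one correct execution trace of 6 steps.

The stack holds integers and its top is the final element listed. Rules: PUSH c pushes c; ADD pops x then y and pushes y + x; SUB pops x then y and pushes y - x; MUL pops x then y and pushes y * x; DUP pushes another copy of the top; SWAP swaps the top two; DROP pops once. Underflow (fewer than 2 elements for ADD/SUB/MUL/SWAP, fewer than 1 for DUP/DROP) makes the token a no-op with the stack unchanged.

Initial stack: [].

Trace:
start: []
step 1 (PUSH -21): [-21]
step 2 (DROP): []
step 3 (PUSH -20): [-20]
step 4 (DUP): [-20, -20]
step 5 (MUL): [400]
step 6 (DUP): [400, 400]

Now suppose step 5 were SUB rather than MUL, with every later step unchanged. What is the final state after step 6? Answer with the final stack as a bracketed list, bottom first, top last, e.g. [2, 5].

(re-executing from step 5 with the substitution; state before step 5: [-20, -20])
step 5 (SUB): [0]
step 6 (DUP): [0, 0]

[0, 0]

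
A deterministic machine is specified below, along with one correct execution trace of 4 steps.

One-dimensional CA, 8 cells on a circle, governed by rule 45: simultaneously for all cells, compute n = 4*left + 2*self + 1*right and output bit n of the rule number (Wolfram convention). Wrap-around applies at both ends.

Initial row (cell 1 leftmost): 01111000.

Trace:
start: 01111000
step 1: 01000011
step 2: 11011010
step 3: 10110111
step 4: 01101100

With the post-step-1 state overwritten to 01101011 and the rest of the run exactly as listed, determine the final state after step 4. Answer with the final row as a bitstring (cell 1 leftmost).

state after step 1 := 01101011
step 2: 11011110
step 3: 10110001
step 4: 01100101

01100101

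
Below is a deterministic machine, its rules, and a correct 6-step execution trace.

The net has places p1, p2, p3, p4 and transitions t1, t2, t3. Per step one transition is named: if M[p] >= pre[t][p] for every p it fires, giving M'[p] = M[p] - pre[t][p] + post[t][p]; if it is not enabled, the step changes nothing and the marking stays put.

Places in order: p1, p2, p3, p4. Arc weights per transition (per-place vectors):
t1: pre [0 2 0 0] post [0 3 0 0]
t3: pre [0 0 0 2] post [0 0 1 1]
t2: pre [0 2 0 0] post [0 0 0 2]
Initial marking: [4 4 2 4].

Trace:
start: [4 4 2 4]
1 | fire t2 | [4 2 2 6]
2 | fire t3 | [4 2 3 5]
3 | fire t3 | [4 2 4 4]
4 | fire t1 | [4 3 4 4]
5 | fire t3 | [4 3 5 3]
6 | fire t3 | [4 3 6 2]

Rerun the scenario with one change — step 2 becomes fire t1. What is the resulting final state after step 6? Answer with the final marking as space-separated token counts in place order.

4 4 5 3

(re-executing from step 2 with the substitution; state before step 2: [4 2 2 6])
2 | fire t1 | [4 3 2 6]
3 | fire t3 | [4 3 3 5]
4 | fire t1 | [4 4 3 5]
5 | fire t3 | [4 4 4 4]
6 | fire t3 | [4 4 5 3]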